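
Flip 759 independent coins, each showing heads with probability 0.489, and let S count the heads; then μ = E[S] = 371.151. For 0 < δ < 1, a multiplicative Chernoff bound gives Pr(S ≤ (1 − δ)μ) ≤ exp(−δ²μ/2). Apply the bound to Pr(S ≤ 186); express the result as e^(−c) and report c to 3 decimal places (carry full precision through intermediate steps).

Write 186 = (1 − δ)μ, so δ = 1 − 186/371.151 = 0.4988563…
Then the exponent is δ²μ/2 = (μ − 186)²/(2μ) = 46.181868.

46.182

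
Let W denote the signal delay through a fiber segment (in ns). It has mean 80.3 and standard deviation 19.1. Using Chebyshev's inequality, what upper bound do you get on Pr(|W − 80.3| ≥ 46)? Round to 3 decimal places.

0.172

Chebyshev: Pr(|W − μ| ≥ t) ≤ Var(W)/t².
Var(W) = σ² = 19.1² = 364.81.
Bound = 364.81 / 2116 = 0.1724.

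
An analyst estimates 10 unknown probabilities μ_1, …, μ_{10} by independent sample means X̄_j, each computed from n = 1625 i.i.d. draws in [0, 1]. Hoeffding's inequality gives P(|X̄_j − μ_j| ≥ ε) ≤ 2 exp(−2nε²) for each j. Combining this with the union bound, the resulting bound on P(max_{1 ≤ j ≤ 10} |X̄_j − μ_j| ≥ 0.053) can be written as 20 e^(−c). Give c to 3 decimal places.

9.129

Union bound over the 10 events: P(max_{1 ≤ j ≤ 10} |X̄_j − μ_j| ≥ 0.053) ≤ 10·2·exp(−2nε²) = 20 exp(−2·1625·0.053²).
So c = 2·1625·0.053² = 9.1293.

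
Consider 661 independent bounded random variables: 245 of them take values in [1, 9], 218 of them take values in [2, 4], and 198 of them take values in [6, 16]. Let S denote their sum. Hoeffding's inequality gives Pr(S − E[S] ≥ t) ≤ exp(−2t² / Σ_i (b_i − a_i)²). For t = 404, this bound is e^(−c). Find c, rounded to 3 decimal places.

Σ(b_i − a_i)² = 245·8² + 218·2² + 198·10² = 36352.
c = 2t² / 36352 = 2·404² / 36352 = 8.9798.

8.980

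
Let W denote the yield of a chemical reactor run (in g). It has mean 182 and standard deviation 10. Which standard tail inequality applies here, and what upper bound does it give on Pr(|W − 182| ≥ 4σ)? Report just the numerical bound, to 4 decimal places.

Mean and variance are known, so Chebyshev's inequality applies.
Chebyshev: Pr(|W − μ| ≥ t) ≤ Var(W)/t².
Var(W) = σ² = 10² = 100.
t = 4·10 = 40.
Bound = 100 / 1600 = 0.0625.

0.0625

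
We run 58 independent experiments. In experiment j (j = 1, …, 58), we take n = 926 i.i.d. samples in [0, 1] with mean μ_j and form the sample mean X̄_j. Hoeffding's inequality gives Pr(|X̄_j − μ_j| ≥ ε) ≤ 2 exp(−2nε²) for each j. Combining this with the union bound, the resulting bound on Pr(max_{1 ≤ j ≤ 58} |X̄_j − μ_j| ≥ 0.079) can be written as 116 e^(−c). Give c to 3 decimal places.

11.558

Union bound over the 58 events: Pr(max_{1 ≤ j ≤ 58} |X̄_j − μ_j| ≥ 0.079) ≤ 58·2·exp(−2nε²) = 116 exp(−2·926·0.079²).
So c = 2·926·0.079² = 11.5583.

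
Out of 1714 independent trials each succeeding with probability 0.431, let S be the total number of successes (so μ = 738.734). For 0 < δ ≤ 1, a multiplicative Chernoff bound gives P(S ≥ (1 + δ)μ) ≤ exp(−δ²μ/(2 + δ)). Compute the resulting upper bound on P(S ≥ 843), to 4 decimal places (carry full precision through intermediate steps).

0.0010

Write 843 = (1 + δ)μ, so δ = 843/738.734 − 1 = 0.1411415…
Then the exponent is δ²μ/(2 + δ) = (843 − μ)² / (μ·(2 + δ)) = 6.873089.
Bound = exp(−6.873089) = 0.00104.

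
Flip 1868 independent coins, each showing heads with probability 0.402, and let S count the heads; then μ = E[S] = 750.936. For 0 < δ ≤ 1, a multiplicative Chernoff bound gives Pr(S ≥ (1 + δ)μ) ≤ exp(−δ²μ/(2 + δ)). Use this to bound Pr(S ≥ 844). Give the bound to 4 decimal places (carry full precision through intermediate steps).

0.0044

Write 844 = (1 + δ)μ, so δ = 844/750.936 − 1 = 0.1239307…
Then the exponent is δ²μ/(2 + δ) = (844 − μ)² / (μ·(2 + δ)) = 5.430254.
Bound = exp(−5.430254) = 0.00438.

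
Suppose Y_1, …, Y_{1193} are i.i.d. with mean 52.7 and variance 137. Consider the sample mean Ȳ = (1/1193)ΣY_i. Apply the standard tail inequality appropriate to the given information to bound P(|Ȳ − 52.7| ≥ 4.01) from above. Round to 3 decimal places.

With mean and variance of each term known, Chebyshev's inequality bounds the deviation of the sum (or sample mean).
Var(Ȳ) = Var(Y_i)/n = 137/1193 = 0.11484.
Chebyshev: P(|Ȳ − 52.7| ≥ 4.01) ≤ Var(Ȳ)/(4.01)² = 137/(1193·4.01²) = 0.0071.

0.007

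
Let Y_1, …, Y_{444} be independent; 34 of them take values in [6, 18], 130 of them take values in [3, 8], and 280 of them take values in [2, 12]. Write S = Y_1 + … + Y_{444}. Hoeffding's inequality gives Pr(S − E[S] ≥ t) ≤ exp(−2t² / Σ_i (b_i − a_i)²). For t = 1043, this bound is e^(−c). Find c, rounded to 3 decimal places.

Σ(b_i − a_i)² = 34·12² + 130·5² + 280·10² = 36146.
c = 2t² / 36146 = 2·1043² / 36146 = 60.1919.

60.192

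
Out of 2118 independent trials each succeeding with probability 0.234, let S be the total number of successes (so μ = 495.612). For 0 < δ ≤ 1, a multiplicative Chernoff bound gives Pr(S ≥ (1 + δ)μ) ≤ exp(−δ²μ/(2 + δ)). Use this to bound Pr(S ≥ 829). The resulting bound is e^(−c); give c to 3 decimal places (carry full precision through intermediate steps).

83.910

Write 829 = (1 + δ)μ, so δ = 829/495.612 − 1 = 0.6726794…
Then the exponent is δ²μ/(2 + δ) = (829 − μ)² / (μ·(2 + δ)) = 83.909521.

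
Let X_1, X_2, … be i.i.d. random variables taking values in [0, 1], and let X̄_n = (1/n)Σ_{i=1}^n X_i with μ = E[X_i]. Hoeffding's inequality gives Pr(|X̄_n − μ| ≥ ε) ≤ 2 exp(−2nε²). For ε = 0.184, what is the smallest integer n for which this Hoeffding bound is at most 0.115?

43

Require 2·exp(−2nε²) ≤ 0.115, i.e. 2nε² ≥ ln(2/0.115) = 2.855970.
So n ≥ 2.855970 / (2·0.184²) = 42.178.
The smallest integer n is 43.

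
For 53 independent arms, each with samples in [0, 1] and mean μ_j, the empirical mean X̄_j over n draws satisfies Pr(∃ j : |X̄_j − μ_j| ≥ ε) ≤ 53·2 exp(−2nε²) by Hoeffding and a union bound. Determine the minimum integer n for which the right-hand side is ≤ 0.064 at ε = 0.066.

Need 2·53·exp(−2nε²) ≤ 0.064, i.e. exp(−2nε²) ≤ 0.064/106.
So 2nε² ≥ ln(106/0.064) = 7.412311.
Hence n ≥ 7.412311/(2·0.066²) = 850.816.
The smallest integer n is 851.

851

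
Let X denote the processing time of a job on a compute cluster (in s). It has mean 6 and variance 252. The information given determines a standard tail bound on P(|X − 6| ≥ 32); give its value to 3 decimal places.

0.246

Mean and variance are known, so Chebyshev's inequality applies.
Chebyshev: P(|X − μ| ≥ t) ≤ Var(X)/t².
Bound = 252 / 1024 = 0.2461.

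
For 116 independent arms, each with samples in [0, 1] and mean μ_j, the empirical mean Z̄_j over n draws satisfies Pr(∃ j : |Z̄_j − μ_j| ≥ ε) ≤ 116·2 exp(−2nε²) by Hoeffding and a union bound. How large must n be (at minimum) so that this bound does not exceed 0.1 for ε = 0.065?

Need 2·116·exp(−2nε²) ≤ 0.1, i.e. exp(−2nε²) ≤ 0.1/232.
So 2nε² ≥ ln(232/0.1) = 7.749322.
Hence n ≥ 7.749322/(2·0.065²) = 917.080.
The smallest integer n is 918.

918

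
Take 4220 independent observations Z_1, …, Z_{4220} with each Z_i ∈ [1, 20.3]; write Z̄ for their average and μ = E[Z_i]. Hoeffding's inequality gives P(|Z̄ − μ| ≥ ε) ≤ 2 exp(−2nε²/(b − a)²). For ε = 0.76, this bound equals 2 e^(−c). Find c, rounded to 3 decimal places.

c = 2nε²/(b − a)² = 2·4220·0.76² / 19.3² = 13.0874.

13.087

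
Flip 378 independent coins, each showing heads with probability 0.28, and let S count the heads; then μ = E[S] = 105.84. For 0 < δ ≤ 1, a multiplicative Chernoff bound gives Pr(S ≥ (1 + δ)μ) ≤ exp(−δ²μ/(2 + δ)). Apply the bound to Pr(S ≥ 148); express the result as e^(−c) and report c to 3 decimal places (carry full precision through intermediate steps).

Write 148 = (1 + δ)μ, so δ = 148/105.84 − 1 = 0.3983371…
Then the exponent is δ²μ/(2 + δ) = (148 − μ)² / (μ·(2 + δ)) = 7.002307.

7.002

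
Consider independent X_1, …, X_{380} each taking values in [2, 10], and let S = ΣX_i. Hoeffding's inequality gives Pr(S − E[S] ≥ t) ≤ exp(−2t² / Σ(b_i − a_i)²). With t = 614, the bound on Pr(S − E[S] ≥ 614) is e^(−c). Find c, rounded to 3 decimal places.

31.003

Σ(b_i − a_i)² = 380·(8)² = 24320.
c = 2t²/24320 = 2·614²/24320 = 31.0030.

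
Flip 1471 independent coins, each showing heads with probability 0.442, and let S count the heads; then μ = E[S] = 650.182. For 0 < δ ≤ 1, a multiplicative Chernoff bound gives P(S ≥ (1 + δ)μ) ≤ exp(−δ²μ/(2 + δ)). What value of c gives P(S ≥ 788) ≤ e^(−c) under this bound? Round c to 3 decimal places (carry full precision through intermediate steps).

13.207

Write 788 = (1 + δ)μ, so δ = 788/650.182 − 1 = 0.2119683…
Then the exponent is δ²μ/(2 + δ) = (788 − μ)² / (μ·(2 + δ)) = 13.206813.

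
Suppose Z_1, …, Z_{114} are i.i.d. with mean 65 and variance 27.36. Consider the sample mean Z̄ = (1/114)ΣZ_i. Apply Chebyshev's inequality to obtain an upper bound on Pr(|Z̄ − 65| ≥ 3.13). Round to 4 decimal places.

0.0245

Var(Z̄) = Var(Z_i)/n = 27.36/114 = 0.24.
Chebyshev: Pr(|Z̄ − 65| ≥ 3.13) ≤ Var(Z̄)/(3.13)² = 27.36/(114·3.13²) = 0.0245.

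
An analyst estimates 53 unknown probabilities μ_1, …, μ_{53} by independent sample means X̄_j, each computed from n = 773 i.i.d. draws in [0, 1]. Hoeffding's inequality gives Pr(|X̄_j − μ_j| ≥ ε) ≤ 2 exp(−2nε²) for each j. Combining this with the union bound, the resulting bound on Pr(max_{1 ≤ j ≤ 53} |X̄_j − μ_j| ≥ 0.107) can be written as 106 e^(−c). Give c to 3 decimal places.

Union bound over the 53 events: Pr(max_{1 ≤ j ≤ 53} |X̄_j − μ_j| ≥ 0.107) ≤ 53·2·exp(−2nε²) = 106 exp(−2·773·0.107²).
So c = 2·773·0.107² = 17.7002.

17.700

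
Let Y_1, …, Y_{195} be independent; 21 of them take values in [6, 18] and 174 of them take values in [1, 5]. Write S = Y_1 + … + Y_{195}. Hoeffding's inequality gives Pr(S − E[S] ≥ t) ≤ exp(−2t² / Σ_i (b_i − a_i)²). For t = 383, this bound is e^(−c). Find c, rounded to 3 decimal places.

50.513

Σ(b_i − a_i)² = 21·12² + 174·4² = 5808.
c = 2t² / 5808 = 2·383² / 5808 = 50.5127.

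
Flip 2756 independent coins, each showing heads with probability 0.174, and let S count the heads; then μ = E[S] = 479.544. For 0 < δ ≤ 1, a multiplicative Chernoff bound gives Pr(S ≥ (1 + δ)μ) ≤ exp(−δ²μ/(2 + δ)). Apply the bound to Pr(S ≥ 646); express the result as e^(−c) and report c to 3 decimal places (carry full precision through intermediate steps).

24.617

Write 646 = (1 + δ)μ, so δ = 646/479.544 − 1 = 0.3471131…
Then the exponent is δ²μ/(2 + δ) = (646 − μ)² / (μ·(2 + δ)) = 24.617074.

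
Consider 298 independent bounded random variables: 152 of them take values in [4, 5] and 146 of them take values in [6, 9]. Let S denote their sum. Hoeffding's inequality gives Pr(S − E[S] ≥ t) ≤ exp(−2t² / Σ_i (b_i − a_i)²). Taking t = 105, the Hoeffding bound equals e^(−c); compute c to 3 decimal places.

15.041

Σ(b_i − a_i)² = 152·1² + 146·3² = 1466.
c = 2t² / 1466 = 2·105² / 1466 = 15.0409.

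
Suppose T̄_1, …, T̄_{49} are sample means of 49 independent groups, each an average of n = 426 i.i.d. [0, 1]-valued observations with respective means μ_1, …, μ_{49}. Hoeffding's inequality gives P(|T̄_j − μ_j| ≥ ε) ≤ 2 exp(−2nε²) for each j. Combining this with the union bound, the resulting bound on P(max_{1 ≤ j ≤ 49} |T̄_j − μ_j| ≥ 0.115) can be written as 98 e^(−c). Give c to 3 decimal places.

11.268

Union bound over the 49 events: P(max_{1 ≤ j ≤ 49} |T̄_j − μ_j| ≥ 0.115) ≤ 49·2·exp(−2nε²) = 98 exp(−2·426·0.115²).
So c = 2·426·0.115² = 11.2677.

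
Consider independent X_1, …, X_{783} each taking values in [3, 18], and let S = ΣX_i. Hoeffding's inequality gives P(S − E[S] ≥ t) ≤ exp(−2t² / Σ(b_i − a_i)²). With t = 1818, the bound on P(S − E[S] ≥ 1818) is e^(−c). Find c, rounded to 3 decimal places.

Σ(b_i − a_i)² = 783·(15)² = 176175.
c = 2t²/176175 = 2·1818²/176175 = 37.5209.

37.521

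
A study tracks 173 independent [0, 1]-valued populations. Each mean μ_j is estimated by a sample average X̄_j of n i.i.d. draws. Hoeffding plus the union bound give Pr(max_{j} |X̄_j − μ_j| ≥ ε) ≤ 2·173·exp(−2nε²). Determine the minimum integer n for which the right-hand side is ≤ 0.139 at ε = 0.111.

Need 2·173·exp(−2nε²) ≤ 0.139, i.e. exp(−2nε²) ≤ 0.139/346.
So 2nε² ≥ ln(346/0.139) = 7.819720.
Hence n ≥ 7.819720/(2·0.111²) = 317.333.
The smallest integer n is 318.

318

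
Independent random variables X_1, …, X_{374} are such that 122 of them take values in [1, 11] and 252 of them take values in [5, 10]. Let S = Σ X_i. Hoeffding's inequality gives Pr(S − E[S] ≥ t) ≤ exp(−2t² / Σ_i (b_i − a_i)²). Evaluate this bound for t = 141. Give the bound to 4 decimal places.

0.1166

Σ(b_i − a_i)² = 122·10² + 252·5² = 18500.
Exponent = 2·141² / 18500 = 2.14930.
Bound = exp(−2.14930) = 0.11657.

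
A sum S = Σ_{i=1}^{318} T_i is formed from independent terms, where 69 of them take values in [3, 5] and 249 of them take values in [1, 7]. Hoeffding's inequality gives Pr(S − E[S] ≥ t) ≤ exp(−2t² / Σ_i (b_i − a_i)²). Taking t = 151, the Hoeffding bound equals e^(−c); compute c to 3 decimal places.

4.935

Σ(b_i − a_i)² = 69·2² + 249·6² = 9240.
c = 2t² / 9240 = 2·151² / 9240 = 4.9353.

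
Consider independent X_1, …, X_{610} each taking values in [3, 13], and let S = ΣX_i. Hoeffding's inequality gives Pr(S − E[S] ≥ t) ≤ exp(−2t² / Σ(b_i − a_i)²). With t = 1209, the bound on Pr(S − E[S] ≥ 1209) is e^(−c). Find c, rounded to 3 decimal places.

47.924

Σ(b_i − a_i)² = 610·(10)² = 61000.
c = 2t²/61000 = 2·1209²/61000 = 47.9240.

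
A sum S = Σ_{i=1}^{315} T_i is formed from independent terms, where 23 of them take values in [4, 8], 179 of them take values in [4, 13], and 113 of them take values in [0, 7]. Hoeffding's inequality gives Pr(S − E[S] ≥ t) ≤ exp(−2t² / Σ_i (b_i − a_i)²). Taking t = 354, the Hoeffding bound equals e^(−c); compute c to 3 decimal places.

12.283

Σ(b_i − a_i)² = 23·4² + 179·9² + 113·7² = 20404.
c = 2t² / 20404 = 2·354² / 20404 = 12.2835.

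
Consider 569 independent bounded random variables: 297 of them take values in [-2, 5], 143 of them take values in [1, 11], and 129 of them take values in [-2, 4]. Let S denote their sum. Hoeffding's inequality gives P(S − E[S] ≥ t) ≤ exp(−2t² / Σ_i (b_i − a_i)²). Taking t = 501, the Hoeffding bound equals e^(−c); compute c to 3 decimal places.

Σ(b_i − a_i)² = 297·7² + 143·10² + 129·6² = 33497.
c = 2t² / 33497 = 2·501² / 33497 = 14.9865.

14.986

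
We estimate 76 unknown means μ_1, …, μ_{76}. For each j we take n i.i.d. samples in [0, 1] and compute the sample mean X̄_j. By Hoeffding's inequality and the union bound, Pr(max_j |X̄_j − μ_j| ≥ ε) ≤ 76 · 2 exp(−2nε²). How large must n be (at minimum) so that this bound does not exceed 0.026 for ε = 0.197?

Need 2·76·exp(−2nε²) ≤ 0.026, i.e. exp(−2nε²) ≤ 0.026/152.
So 2nε² ≥ ln(152/0.026) = 8.673539.
Hence n ≥ 8.673539/(2·0.197²) = 111.746.
The smallest integer n is 112.

112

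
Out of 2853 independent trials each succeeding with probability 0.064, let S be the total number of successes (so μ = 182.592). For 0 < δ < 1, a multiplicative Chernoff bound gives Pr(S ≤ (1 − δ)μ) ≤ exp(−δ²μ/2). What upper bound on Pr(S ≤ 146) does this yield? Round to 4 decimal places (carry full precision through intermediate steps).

Write 146 = (1 − δ)μ, so δ = 1 − 146/182.592 = 0.2004031…
Then the exponent is δ²μ/2 = (μ − 146)²/(2μ) = 3.666575.
Bound = exp(−3.666575) = 0.02556.

0.0256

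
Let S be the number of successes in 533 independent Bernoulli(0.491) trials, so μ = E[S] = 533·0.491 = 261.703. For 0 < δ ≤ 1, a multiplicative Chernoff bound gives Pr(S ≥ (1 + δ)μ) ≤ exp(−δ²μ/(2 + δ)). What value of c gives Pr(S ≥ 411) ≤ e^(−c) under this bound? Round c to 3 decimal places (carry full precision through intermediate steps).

33.134

Write 411 = (1 + δ)μ, so δ = 411/261.703 − 1 = 0.5704826…
Then the exponent is δ²μ/(2 + δ) = (411 − μ)² / (μ·(2 + δ)) = 33.134376.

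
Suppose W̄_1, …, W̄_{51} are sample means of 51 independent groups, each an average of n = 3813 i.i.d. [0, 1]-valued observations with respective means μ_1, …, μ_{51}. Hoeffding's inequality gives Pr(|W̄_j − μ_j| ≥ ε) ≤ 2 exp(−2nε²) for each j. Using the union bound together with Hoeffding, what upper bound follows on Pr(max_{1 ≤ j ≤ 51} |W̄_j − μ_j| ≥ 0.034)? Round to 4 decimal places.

Per-experiment Hoeffding bound: 2·exp(−2·3813·0.034²) = 2·exp(−8.81566) = 0.00029678.
Union bound over 51 events: 51·0.00029678 = 0.01514.

0.0151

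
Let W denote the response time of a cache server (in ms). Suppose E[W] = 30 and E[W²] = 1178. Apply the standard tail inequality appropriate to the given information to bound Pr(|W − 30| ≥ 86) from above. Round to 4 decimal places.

0.0376

The first two moments determine the variance, so Chebyshev's inequality is the sharpest standard bound available.
Var(W) = E[W²] − (E[W])² = 1178 − 900 = 278.
Chebyshev's inequality: Pr(|W − μ| ≥ t) ≤ Var(W)/t² = 278/7396 = 0.0376.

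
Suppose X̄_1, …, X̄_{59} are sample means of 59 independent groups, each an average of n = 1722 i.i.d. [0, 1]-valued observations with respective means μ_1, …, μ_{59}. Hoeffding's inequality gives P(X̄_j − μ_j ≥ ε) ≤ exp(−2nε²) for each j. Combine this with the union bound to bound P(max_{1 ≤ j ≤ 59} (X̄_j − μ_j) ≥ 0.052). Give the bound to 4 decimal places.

Per-experiment Hoeffding bound: exp(−2·1722·0.052²) = exp(−9.31258) = 0.000090282.
Union bound over 59 events: 59·0.000090282 = 0.00533.

0.0053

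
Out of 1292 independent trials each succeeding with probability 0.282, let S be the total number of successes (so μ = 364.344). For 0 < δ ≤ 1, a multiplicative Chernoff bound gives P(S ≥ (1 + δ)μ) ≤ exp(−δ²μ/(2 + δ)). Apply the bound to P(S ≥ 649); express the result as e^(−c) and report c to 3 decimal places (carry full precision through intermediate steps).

79.962

Write 649 = (1 + δ)μ, so δ = 649/364.344 − 1 = 0.7812836…
Then the exponent is δ²μ/(2 + δ) = (649 − μ)² / (μ·(2 + δ)) = 79.962025.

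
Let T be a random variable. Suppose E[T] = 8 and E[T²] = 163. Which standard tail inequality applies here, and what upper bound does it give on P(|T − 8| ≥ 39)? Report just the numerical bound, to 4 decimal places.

The first two moments determine the variance, so Chebyshev's inequality is the sharpest standard bound available.
Var(T) = E[T²] − (E[T])² = 163 − 64 = 99.
Chebyshev's inequality: P(|T − μ| ≥ t) ≤ Var(T)/t² = 99/1521 = 0.0651.

0.0651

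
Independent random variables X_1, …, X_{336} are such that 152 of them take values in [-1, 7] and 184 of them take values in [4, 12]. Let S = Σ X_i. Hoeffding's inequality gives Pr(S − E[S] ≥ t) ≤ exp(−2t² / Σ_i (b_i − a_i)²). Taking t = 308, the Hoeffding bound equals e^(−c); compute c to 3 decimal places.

8.823

Σ(b_i − a_i)² = 152·8² + 184·8² = 21504.
c = 2t² / 21504 = 2·308² / 21504 = 8.8229.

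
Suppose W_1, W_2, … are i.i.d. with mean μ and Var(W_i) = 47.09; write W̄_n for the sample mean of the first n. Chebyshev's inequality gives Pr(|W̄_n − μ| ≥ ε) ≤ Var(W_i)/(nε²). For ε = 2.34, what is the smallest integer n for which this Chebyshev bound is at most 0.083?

Require 47.09/(n·2.34²) ≤ 0.083, i.e. n ≥ 47.09/(0.083·2.34²) = 103.614.
The smallest integer n is 104.

104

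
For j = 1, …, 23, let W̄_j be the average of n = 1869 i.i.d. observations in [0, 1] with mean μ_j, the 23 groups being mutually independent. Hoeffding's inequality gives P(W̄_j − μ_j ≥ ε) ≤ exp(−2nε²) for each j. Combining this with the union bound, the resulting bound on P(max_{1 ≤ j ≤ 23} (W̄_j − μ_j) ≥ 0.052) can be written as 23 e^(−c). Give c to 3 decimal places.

10.108

Union bound over the 23 events: P(max_{1 ≤ j ≤ 23} (W̄_j − μ_j) ≥ 0.052) ≤ 23·exp(−2nε²) = 23 exp(−2·1869·0.052²).
So c = 2·1869·0.052² = 10.1076.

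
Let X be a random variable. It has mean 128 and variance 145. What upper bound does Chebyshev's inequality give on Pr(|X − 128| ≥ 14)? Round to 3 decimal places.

Chebyshev: Pr(|X − μ| ≥ t) ≤ Var(X)/t².
Bound = 145 / 196 = 0.7398.

0.740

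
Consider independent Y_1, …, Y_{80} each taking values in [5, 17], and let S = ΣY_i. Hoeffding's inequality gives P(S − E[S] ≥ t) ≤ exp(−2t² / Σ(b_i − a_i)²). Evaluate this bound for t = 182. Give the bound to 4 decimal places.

0.0032

Σ(b_i − a_i)² = 80·(12)² = 11520.
Exponent = 2·182²/11520 = 5.7507.
Bound = exp(−5.7507) = 0.00318.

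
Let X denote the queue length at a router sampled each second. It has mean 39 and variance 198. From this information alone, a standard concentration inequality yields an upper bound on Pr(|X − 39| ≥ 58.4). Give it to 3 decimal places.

Mean and variance are known, so Chebyshev's inequality applies.
Chebyshev: Pr(|X − μ| ≥ t) ≤ Var(X)/t².
Bound = 198 / 3410.56 = 0.0581.

0.058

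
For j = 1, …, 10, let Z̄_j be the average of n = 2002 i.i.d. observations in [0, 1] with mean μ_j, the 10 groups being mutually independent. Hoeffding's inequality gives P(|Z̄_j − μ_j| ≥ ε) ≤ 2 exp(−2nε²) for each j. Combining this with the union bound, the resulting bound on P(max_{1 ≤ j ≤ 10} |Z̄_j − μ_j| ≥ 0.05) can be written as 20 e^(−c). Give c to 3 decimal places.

10.010

Union bound over the 10 events: P(max_{1 ≤ j ≤ 10} |Z̄_j − μ_j| ≥ 0.05) ≤ 10·2·exp(−2nε²) = 20 exp(−2·2002·0.05²).
So c = 2·2002·0.05² = 10.0100.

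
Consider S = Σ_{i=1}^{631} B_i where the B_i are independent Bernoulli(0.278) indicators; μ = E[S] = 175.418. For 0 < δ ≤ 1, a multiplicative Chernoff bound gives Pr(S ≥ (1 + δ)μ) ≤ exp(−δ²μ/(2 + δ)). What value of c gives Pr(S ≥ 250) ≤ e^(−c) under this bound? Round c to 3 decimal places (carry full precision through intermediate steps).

13.075

Write 250 = (1 + δ)μ, so δ = 250/175.418 − 1 = 0.4251673…
Then the exponent is δ²μ/(2 + δ) = (250 − μ)² / (μ·(2 + δ)) = 13.075316.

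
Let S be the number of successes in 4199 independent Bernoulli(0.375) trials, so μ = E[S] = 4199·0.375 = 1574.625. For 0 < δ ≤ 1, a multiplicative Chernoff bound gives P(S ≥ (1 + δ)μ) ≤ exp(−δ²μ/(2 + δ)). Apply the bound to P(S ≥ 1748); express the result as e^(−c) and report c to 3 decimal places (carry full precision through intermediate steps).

9.047

Write 1748 = (1 + δ)μ, so δ = 1748/1574.625 − 1 = 0.1101056…
Then the exponent is δ²μ/(2 + δ) = (1748 − μ)² / (μ·(2 + δ)) = 9.046730.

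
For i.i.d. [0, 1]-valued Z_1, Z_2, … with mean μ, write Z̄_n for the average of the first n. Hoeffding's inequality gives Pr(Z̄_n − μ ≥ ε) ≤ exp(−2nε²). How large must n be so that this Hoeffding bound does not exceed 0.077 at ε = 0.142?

64

Require exp(−2nε²) ≤ 0.077, i.e. 2nε² ≥ ln(1/0.077) = 2.563950.
So n ≥ 2.563950 / (2·0.142²) = 63.577.
The smallest integer n is 64.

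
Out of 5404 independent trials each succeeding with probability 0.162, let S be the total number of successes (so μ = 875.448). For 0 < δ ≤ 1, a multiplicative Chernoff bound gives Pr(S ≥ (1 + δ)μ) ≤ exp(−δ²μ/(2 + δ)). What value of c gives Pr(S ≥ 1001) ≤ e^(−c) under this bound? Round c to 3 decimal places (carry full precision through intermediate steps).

Write 1001 = (1 + δ)μ, so δ = 1001/875.448 − 1 = 0.1434146…
Then the exponent is δ²μ/(2 + δ) = (1001 − μ)² / (μ·(2 + δ)) = 8.400608.

8.401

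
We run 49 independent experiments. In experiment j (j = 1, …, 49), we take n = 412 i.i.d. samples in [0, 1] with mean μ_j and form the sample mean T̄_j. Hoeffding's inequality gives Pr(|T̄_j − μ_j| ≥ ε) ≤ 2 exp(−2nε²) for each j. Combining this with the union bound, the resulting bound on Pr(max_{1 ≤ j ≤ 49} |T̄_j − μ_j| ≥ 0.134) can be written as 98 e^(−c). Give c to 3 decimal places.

14.796

Union bound over the 49 events: Pr(max_{1 ≤ j ≤ 49} |T̄_j − μ_j| ≥ 0.134) ≤ 49·2·exp(−2nε²) = 98 exp(−2·412·0.134²).
So c = 2·412·0.134² = 14.7957.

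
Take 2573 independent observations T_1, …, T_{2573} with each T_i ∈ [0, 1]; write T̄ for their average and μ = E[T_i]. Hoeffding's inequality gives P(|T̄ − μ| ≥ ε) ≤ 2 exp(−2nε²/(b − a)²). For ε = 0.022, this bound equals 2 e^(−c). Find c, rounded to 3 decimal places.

2.491

c = 2nε²/(b − a)² = 2·2573·0.022² / 1² = 2.4907.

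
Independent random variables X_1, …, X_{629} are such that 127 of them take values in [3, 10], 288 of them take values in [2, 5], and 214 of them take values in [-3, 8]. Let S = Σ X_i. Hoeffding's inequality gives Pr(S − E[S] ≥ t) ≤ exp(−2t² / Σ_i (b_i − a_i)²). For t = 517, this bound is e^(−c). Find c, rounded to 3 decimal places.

15.402

Σ(b_i − a_i)² = 127·7² + 288·3² + 214·11² = 34709.
c = 2t² / 34709 = 2·517² / 34709 = 15.4017.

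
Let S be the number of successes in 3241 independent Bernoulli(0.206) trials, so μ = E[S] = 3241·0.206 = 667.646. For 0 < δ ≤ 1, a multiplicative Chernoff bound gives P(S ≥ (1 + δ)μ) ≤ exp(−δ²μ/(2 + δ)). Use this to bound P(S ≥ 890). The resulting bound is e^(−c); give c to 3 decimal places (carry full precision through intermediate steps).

31.741

Write 890 = (1 + δ)μ, so δ = 890/667.646 − 1 = 0.3330418…
Then the exponent is δ²μ/(2 + δ) = (890 − μ)² / (μ·(2 + δ)) = 31.741038.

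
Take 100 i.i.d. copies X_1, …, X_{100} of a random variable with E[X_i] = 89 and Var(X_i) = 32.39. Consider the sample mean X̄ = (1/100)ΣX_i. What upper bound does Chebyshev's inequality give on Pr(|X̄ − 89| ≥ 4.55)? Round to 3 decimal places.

Var(X̄) = Var(X_i)/n = 32.39/100 = 0.3239.
Chebyshev: Pr(|X̄ − 89| ≥ 4.55) ≤ Var(X̄)/(4.55)² = 32.39/(100·4.55²) = 0.0156.

0.016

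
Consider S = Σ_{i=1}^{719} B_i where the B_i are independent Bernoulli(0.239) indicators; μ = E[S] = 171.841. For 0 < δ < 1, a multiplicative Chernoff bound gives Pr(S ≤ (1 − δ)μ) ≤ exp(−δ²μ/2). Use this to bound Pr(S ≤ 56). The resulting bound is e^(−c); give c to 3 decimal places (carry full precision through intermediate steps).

39.045

Write 56 = (1 − δ)μ, so δ = 1 − 56/171.841 = 0.6741174…
Then the exponent is δ²μ/2 = (μ − 56)²/(2μ) = 39.045214.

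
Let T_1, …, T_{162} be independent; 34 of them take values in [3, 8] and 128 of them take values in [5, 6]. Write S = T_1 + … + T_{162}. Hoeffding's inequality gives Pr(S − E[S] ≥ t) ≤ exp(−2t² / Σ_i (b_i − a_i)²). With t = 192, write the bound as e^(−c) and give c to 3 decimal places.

Σ(b_i − a_i)² = 34·5² + 128·1² = 978.
c = 2t² / 978 = 2·192² / 978 = 75.3865.

75.387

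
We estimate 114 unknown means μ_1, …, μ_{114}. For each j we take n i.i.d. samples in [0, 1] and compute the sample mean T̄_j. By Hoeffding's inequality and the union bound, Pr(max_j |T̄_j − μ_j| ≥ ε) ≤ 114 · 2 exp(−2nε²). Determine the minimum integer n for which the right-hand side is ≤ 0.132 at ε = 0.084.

529

Need 2·114·exp(−2nε²) ≤ 0.132, i.e. exp(−2nε²) ≤ 0.132/228.
So 2nε² ≥ ln(228/0.132) = 7.454299.
Hence n ≥ 7.454299/(2·0.084²) = 528.224.
The smallest integer n is 529.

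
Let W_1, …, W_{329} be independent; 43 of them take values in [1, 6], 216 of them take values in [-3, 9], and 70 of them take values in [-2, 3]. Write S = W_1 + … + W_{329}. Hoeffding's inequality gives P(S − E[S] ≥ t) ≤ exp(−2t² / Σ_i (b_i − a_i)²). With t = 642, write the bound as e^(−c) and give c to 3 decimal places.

Σ(b_i − a_i)² = 43·5² + 216·12² + 70·5² = 33929.
c = 2t² / 33929 = 2·642² / 33929 = 24.2957.

24.296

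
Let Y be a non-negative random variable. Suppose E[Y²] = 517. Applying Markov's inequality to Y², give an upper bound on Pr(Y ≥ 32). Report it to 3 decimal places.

Since Y ≥ 0, the event {Y ≥ 32} is the same as {Y² ≥ 1024}.
Markov's inequality applied to Y² gives Pr(Y² ≥ 1024) ≤ E[Y²]/1024 = 517/1024 = 0.5049.

0.505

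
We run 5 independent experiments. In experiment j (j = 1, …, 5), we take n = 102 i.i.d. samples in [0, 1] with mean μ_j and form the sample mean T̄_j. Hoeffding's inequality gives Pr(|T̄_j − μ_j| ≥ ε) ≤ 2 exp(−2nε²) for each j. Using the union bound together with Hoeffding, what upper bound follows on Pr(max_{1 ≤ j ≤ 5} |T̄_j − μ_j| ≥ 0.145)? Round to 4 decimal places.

Per-experiment Hoeffding bound: 2·exp(−2·102·0.145²) = 2·exp(−4.28910) = 0.027435.
Union bound over 5 events: 5·0.027435 = 0.13717.

0.1372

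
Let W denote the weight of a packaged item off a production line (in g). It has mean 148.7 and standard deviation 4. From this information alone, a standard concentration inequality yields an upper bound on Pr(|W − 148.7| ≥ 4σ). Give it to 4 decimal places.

0.0625

Mean and variance are known, so Chebyshev's inequality applies.
Chebyshev: Pr(|W − μ| ≥ t) ≤ Var(W)/t².
Var(W) = σ² = 4² = 16.
t = 4·4 = 16.
Bound = 16 / 256 = 0.0625.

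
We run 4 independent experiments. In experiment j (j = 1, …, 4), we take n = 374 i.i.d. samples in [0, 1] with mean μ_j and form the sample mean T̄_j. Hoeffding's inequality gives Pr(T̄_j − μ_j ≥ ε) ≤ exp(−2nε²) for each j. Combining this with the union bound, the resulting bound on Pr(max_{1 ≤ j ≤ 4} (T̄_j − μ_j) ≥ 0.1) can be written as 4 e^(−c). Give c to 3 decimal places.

Union bound over the 4 events: Pr(max_{1 ≤ j ≤ 4} (T̄_j − μ_j) ≥ 0.1) ≤ 4·exp(−2nε²) = 4 exp(−2·374·0.1²).
So c = 2·374·0.1² = 7.4800.

7.480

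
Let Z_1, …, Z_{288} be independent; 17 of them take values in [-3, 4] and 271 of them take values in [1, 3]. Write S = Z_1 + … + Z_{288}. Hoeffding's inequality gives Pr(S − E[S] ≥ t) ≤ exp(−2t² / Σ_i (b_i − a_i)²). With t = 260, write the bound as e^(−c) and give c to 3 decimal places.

70.527

Σ(b_i − a_i)² = 17·7² + 271·2² = 1917.
c = 2t² / 1917 = 2·260² / 1917 = 70.5269.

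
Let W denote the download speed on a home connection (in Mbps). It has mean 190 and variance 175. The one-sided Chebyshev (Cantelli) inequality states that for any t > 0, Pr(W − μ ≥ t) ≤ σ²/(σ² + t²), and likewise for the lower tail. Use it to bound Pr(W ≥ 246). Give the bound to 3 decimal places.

Here σ² = 175 and t = 56, so σ² + t² = 3311.
Cantelli's bound: 175/3311 = 0.0529.

0.053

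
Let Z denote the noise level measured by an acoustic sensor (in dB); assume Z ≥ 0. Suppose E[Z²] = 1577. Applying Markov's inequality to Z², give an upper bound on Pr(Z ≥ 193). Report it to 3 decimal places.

0.042

Since Z ≥ 0, the event {Z ≥ 193} is the same as {Z² ≥ 37249}.
Markov's inequality applied to Z² gives Pr(Z² ≥ 37249) ≤ E[Z²]/37249 = 1577/37249 = 0.0423.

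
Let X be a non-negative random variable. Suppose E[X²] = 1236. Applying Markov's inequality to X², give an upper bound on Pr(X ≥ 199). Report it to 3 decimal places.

Since X ≥ 0, the event {X ≥ 199} is the same as {X² ≥ 39601}.
Markov's inequality applied to X² gives Pr(X² ≥ 39601) ≤ E[X²]/39601 = 1236/39601 = 0.0312.

0.031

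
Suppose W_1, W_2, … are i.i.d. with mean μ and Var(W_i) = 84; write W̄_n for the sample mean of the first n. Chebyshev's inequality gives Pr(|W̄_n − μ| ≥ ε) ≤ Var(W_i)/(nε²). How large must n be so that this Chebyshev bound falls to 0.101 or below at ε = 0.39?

Require 84/(n·0.39²) ≤ 0.101, i.e. n ≥ 84/(0.101·0.39²) = 5468.002.
The smallest integer n is 5469.

5469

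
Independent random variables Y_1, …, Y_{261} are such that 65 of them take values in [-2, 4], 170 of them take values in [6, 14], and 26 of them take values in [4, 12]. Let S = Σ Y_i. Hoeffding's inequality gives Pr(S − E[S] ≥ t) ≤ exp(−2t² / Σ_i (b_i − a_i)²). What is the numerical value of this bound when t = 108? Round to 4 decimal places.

0.2086

Σ(b_i − a_i)² = 65·6² + 170·8² + 26·8² = 14884.
Exponent = 2·108² / 14884 = 1.56732.
Bound = exp(−1.56732) = 0.20860.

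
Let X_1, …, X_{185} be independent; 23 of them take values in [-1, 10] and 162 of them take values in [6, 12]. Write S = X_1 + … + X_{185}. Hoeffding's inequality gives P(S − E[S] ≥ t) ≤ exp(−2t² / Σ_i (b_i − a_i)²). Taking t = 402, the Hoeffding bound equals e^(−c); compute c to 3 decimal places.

Σ(b_i − a_i)² = 23·11² + 162·6² = 8615.
c = 2t² / 8615 = 2·402² / 8615 = 37.5169.

37.517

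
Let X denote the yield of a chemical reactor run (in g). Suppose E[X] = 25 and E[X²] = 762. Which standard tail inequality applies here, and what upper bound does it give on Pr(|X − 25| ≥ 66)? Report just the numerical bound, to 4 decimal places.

The first two moments determine the variance, so Chebyshev's inequality is the sharpest standard bound available.
Var(X) = E[X²] − (E[X])² = 762 − 625 = 137.
Chebyshev's inequality: Pr(|X − μ| ≥ t) ≤ Var(X)/t² = 137/4356 = 0.0315.

0.0315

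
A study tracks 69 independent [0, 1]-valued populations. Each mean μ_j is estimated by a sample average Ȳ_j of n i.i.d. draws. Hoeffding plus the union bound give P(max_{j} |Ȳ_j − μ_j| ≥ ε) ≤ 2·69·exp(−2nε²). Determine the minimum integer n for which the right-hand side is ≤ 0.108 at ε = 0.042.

2028

Need 2·69·exp(−2nε²) ≤ 0.108, i.e. exp(−2nε²) ≤ 0.108/138.
So 2nε² ≥ ln(138/0.108) = 7.152878.
Hence n ≥ 7.152878/(2·0.042²) = 2027.460.
The smallest integer n is 2028.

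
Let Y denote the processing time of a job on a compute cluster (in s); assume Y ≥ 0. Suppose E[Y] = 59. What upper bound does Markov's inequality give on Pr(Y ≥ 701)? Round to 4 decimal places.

0.0842

Markov's inequality: for a non-negative random variable, Pr(Y ≥ a) ≤ E[Y]/a.
Here E[Y] = 59 and a = 701, so the bound is 59/701 = 0.0842.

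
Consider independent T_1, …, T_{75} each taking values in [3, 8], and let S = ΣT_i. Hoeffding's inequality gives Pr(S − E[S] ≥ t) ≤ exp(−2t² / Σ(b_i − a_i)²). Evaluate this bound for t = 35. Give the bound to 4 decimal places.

Σ(b_i − a_i)² = 75·(5)² = 1875.
Exponent = 2·35²/1875 = 1.3067.
Bound = exp(−1.3067) = 0.27072.

0.2707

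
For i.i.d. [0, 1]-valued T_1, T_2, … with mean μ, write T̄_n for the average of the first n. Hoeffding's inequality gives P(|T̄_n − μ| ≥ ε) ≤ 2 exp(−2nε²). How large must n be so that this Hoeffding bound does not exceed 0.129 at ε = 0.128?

84

Require 2·exp(−2nε²) ≤ 0.129, i.e. 2nε² ≥ ln(2/0.129) = 2.741090.
So n ≥ 2.741090 / (2·0.128²) = 83.651.
The smallest integer n is 84.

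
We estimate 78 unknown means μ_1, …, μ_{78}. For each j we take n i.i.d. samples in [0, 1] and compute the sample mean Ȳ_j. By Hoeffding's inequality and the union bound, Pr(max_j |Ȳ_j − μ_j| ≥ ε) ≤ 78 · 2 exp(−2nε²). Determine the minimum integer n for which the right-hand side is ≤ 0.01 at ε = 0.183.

145

Need 2·78·exp(−2nε²) ≤ 0.01, i.e. exp(−2nε²) ≤ 0.01/156.
So 2nε² ≥ ln(156/0.01) = 9.655026.
Hence n ≥ 9.655026/(2·0.183²) = 144.152.
The smallest integer n is 145.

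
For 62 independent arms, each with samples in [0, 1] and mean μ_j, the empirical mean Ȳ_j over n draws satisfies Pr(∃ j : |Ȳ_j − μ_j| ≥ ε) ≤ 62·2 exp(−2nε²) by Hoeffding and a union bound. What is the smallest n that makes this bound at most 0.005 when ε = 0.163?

191

Need 2·62·exp(−2nε²) ≤ 0.005, i.e. exp(−2nε²) ≤ 0.005/124.
So 2nε² ≥ ln(124/0.005) = 10.118599.
Hence n ≥ 10.118599/(2·0.163²) = 190.421.
The smallest integer n is 191.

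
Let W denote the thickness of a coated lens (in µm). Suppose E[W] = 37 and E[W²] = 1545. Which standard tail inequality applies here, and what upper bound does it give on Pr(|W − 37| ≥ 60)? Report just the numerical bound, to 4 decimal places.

The first two moments determine the variance, so Chebyshev's inequality is the sharpest standard bound available.
Var(W) = E[W²] − (E[W])² = 1545 − 1369 = 176.
Chebyshev's inequality: Pr(|W − μ| ≥ t) ≤ Var(W)/t² = 176/3600 = 0.0489.

0.0489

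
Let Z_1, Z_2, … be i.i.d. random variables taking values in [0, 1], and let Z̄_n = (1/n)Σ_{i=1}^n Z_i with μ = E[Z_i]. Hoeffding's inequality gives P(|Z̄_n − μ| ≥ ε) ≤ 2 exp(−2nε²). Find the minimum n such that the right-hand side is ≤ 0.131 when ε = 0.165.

Require 2·exp(−2nε²) ≤ 0.131, i.e. 2nε² ≥ ln(2/0.131) = 2.725705.
So n ≥ 2.725705 / (2·0.165²) = 50.059.
The smallest integer n is 51.

51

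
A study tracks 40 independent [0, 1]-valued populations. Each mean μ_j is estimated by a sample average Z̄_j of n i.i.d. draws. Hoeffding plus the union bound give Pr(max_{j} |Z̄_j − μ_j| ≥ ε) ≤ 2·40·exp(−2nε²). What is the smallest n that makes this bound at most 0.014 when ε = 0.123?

286

Need 2·40·exp(−2nε²) ≤ 0.014, i.e. exp(−2nε²) ≤ 0.014/80.
So 2nε² ≥ ln(80/0.014) = 8.650725.
Hence n ≥ 8.650725/(2·0.123²) = 285.899.
The smallest integer n is 286.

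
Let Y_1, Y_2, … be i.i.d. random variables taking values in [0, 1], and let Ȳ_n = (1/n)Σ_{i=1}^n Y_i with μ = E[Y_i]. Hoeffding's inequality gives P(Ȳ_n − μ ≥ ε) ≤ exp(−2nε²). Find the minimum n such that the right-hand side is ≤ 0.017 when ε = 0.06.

566

Require exp(−2nε²) ≤ 0.017, i.e. 2nε² ≥ ln(1/0.017) = 4.074542.
So n ≥ 4.074542 / (2·0.06²) = 565.909.
The smallest integer n is 566.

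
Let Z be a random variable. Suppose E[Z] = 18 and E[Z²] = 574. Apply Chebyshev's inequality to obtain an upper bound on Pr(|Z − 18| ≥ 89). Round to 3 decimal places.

Var(Z) = E[Z²] − (E[Z])² = 574 − 324 = 250.
Chebyshev's inequality: Pr(|Z − μ| ≥ t) ≤ Var(Z)/t² = 250/7921 = 0.0316.

0.032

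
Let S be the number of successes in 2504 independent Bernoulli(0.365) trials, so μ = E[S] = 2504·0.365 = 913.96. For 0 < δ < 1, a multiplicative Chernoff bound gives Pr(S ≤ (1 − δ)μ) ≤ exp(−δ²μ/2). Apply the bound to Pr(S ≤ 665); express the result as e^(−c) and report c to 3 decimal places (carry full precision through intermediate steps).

33.908

Write 665 = (1 − δ)μ, so δ = 1 − 665/913.96 = 0.272397…
Then the exponent is δ²μ/2 = (μ − 665)²/(2μ) = 33.907984.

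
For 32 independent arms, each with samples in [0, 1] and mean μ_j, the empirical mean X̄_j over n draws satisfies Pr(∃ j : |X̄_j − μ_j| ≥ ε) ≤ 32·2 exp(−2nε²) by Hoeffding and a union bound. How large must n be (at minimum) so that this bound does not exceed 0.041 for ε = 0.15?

164

Need 2·32·exp(−2nε²) ≤ 0.041, i.e. exp(−2nε²) ≤ 0.041/64.
So 2nε² ≥ ln(64/0.041) = 7.353066.
Hence n ≥ 7.353066/(2·0.15²) = 163.401.
The smallest integer n is 164.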